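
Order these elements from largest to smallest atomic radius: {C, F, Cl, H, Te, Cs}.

Cs, Te, Cl, C, F, H

Atomic radius shrinks across a period as nuclear charge pulls the same shell inward, and grows down a group as new shells are added.
These span different periods and groups, so the two trends combine.
F > H: the two effects oppose for this pair; the down-group effect wins (64 vs 32 pm).
C > F: C lies to the left of F in period 2, so the across-period effect alone puts C larger.
Cl > C: period and group pull opposite ways; the down-group shift dominates (99 vs 75 pm).
Te > Cl: both effects reinforce here, so Te is clearly the larger of the two.
Cs > Te: relative to Te, both the across-period and down-group shifts push Cs's atomic radius up.
For reference (pm): H 32, C 75, F 64, Cl 99, Te 136, Cs 232.
So from largest to smallest: Cs > Te > Cl > C > F > H.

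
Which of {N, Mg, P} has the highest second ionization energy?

The second ionization energy removes an electron from the +1 ion. For each element: N⁺ still has 4 valence electrons; Mg⁺ still has 1 valence electron; P⁺ still has 4 valence electrons.
All are still removing valence electrons, so compare the +1 ions as you would atoms: IE_2 generally rises across a period (higher Z_eff) and falls down a group (larger shell), subject to the usual subshell exceptions.
Valence configurations: N⁺ [He]2s²2p², Mg⁺ [Ne]3s¹, P⁺ [Ne]3s²3p².
Approximate IE_2 values (kJ/mol): N 2856, Mg 1451, P 1907.
Overall IE_2 order: Mg < P < N.

N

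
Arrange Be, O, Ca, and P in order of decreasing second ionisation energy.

The second ionization energy removes an electron from the +1 ion. For each element: Be⁺ still has 1 valence electron; O⁺ still has 5 valence electrons; Ca⁺ still has 1 valence electron; P⁺ still has 4 valence electrons.
All are still removing valence electrons, so compare the +1 ions as you would atoms: IE_2 generally rises across a period (higher Z_eff) and falls down a group (larger shell), subject to the usual subshell exceptions.
Valence configurations: Be⁺ [He]2s¹, O⁺ [He]2s²2p³, Ca⁺ [Ar]4s¹, P⁺ [Ne]3s²3p².
Tabulated IE_2 (kJ/mol): Be 1757, O 3388, Ca 1145, P 1907.
Hence IE_2: Ca < Be < P < O.

O, P, Be, Ca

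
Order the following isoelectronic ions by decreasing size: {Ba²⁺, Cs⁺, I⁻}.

All of these have 54 electrons, so size is governed by nuclear charge alone: the more protons, the stronger the pull on the same electron cloud, and the smaller the ion.
Nuclear charges: Ba²⁺ (Z=56), Cs⁺ (Z=55), I⁻ (Z=53).
Largest to smallest: I⁻ > Cs⁺ > Ba²⁺.

I⁻ > Cs⁺ > Ba²⁺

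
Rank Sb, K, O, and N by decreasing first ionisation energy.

N, O, Sb, K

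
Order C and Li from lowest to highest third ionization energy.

C < Li

The third ionization energy removes an electron from the +2 ion. For each element: C²⁺ still has 2 valence electrons; Li²⁺ is already 1 electron into the core.
Pulling an electron out of a noble-gas core costs far more than removing a remaining valence electron, so Li sits at the high end of IE_3.
Tabulated IE_3 (kJ/mol): C 4620, Li 11815.
So the third ionization energies run C < Li.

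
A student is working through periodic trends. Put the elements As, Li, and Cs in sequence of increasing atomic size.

Li is in period 2, group 1; As is in period 4, group 15; Cs is in period 6, group 1.
Across a period the added protons contract the valence shell; down a group each new principal shell makes the atom larger.
These span different periods and groups, so the two trends combine.
Li > As: the two effects oppose for this pair; the across-period effect wins (133 vs 121 pm).
Cs > Li: they share group 1; the group trend gives Cs the larger value.
For reference (pm): Li 133, As 121, Cs 232.
So from smallest to largest: As < Li < Cs.

As < Li < Cs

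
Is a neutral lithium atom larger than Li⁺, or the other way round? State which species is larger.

Li

Forming Li⁺ removes 1 electron from Li. Fewer electrons for the same nuclear charge means less shielding and a higher Z_eff on the remaining electrons, and for main-group metals the entire outer shell is lost.
A cation is smaller than its parent atom: Li⁺ < Li.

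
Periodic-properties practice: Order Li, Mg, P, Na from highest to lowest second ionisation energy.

Li > Na > P > Mg

After 1 electron has been removed, what remains? Li⁺ is the bare [He] core; Mg⁺ still has 1 valence electron; P⁺ still has 4 valence electrons; Na⁺ is the bare [Ne] core.
Breaking into a closed-shell core is much more expensive than removing a leftover valence electron — Na and Li have the largest IE_2 here.
Valence configurations: Mg⁺ [Ne]3s¹, P⁺ [Ne]3s²3p².
Approximate IE_2 values (kJ/mol): Li 7298, Mg 1451, P 1907, Na 4562.
Overall IE_2 order: Mg < P < Na < Li.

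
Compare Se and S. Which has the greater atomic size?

S is in period 3, group 16; Se is in period 4, group 16.
Across a period the added protons contract the valence shell; down a group each new principal shell makes the atom larger.
All are in group 16, so atomic radius increases down the group.
So Se has the greater atomic size (Se > S).

Se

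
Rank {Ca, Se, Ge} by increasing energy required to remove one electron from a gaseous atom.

Ca is in period 4, group 2; Ge is in period 4, group 14; Se is in period 4, group 16.
Removing the outermost electron gets harder across a period and easier down a group.
All lie in period 4, so first ionization energy increases left to right.
So from lowest to highest: Ca < Ge < Se.

Ca < Ge < Se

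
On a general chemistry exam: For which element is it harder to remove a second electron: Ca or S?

S

Consider each +1 ion: Ca⁺ still has 1 valence electron; S⁺ still has 5 valence electrons.
All are still removing valence electrons, so compare the +1 ions as you would atoms: IE_2 generally rises across a period (higher Z_eff) and falls down a group (larger shell), subject to the usual subshell exceptions.
Valence configurations: Ca⁺ [Ar]4s¹, S⁺ [Ne]3s²3p³.
Approximate IE_2 values (kJ/mol): Ca 1145, S 2252.
So the second ionization energies run Ca < S.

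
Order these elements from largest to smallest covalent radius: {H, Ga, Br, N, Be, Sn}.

Sn, Ga, Br, Be, N, H

H is in period 1, group 1; Be is in period 2, group 2; N is in period 2, group 15; Ga is in period 4, group 13; Br is in period 4, group 17; Sn is in period 5, group 14.
Radius decreases left→right (rising Z_eff, same n) and increases top→bottom (higher n).
These span different periods and groups, so the two trends combine.
N > H: period and group pull opposite ways; the down-group shift dominates (71 vs 32 pm).
Be > N: Be lies to the left of N in period 2, so the across-period effect alone puts Be larger.
Br > Be: period and group pull opposite ways; the down-group shift dominates (114 vs 102 pm).
Ga > Br: Ga lies to the left of Br in period 4, so the across-period effect alone puts Ga larger.
Sn > Ga: period and group pull opposite ways; the down-group shift dominates (140 vs 124 pm).
For reference (pm): H 32, Be 102, N 71, Ga 124, Br 114, Sn 140.
So from largest to smallest: Sn > Ga > Br > Be > N > H.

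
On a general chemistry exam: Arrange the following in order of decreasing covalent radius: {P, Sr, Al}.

Al is in period 3, group 13; P is in period 3, group 15; Sr is in period 5, group 2.
Atomic radius shrinks across a period as nuclear charge pulls the same shell inward, and grows down a group as new shells are added.
Neither a single period nor a single group — weigh both effects.
Al > P: Al lies to the left of P in period 3, so the across-period effect alone puts Al larger.
Sr > Al: both effects reinforce here, so Sr is clearly the larger of the two.
For reference (pm): Al 126, P 111, Sr 185.
So from largest to smallest: Sr > Al > P.

Sr > Al > P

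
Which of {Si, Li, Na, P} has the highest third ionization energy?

Li

IE_3 is the cost of taking one more electron from the +2 cation: Si²⁺ still has 2 valence electrons; Li²⁺ is already 1 electron into the core; Na²⁺ is already 1 electron into the core; P²⁺ still has 3 valence electrons.
Pulling an electron out of a noble-gas core costs far more than removing a remaining valence electron, so Na and Li sit at the high end of IE_3.
Valence configurations: Si²⁺ [Ne]3s², P²⁺ [Ne]3s²3p¹.
P²⁺ loses a lone 3p electron whereas Si²⁺ must break into a filled 3s² pair, so IE_3(Si) > IE_3(P) even though P has the higher nuclear charge.
Tabulated IE_3 (kJ/mol): Si 3232, Li 11815, Na 6910, P 2914.
Putting it together, IE_3: P < Si < Na < Li.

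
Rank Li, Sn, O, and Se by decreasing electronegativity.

O, Se, Sn, Li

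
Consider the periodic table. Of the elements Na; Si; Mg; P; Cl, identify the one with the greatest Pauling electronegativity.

Cl

Smaller atoms with higher effective nuclear charge are more electronegative.
All lie in period 3, so electronegativity increases left to right.
The greatest Pauling electronegativity among these belongs to Cl.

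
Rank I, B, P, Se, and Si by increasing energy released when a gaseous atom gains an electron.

B, P, Si, Se, I

B is in period 2, group 13; Si is in period 3, group 14; P is in period 3, group 15; Se is in period 4, group 16; I is in period 5, group 17.
Electron affinity generally becomes more exothermic across a period toward the halogens and less exothermic down a group.
Here both period and group differ, so the two effects have to be weighed against each other.
P > B: period and group pull opposite ways; the across-period shift dominates (72 vs 27 kJ/mol).
Si > P: this pair runs against the simple trend — see the exception note.
Se > Si: the two effects oppose for this pair; the across-period effect wins (195 vs 134 kJ/mol).
I > Se: period and group pull opposite ways; the across-period shift dominates (295 vs 195 kJ/mol).
Note the exception: Si has a higher electron affinity than P, contrary to the simple trend — adding an electron to P's half-filled 3p³ is unfavourable, so Si (3p²) has the more exothermic EA.
Tabulated electron affinity (kJ/mol): B 27, Si 134, P 72, Se 195, I 295.
So from lowest to highest: B < P < Si < Se < I.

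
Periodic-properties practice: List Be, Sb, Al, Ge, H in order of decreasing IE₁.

H, Be, Sb, Ge, Al

H is in period 1, group 1; Be is in period 2, group 2; Al is in period 3, group 13; Ge is in period 4, group 14; Sb is in period 5, group 15.
Removing the outermost electron gets harder across a period and easier down a group.
These sit on a diagonal, where the across-period and down-group effects partly cancel.
Ge > Al: period and group pull opposite ways; the across-period shift dominates (762 vs 578 kJ/mol).
Sb > Ge: period and group pull opposite ways; the across-period shift dominates (831 vs 762 kJ/mol).
Be > Sb: period and group pull opposite ways; the down-group shift dominates (900 vs 831 kJ/mol).
H > Be: period and group pull opposite ways; the down-group shift dominates (1312 vs 900 kJ/mol).
For reference (kJ/mol): H 1312, Be 900, Al 578, Ge 762, Sb 831.
So from highest to lowest: H > Be > Sb > Ge > Al.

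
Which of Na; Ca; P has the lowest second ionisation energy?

IE_2 is the cost of taking one more electron from the +1 cation: Na⁺ is the bare [Ne] core; Ca⁺ still has 1 valence electron; P⁺ still has 4 valence electrons.
Pulling an electron out of a noble-gas core costs far more than removing a remaining valence electron, so Na sits at the high end of IE_2.
Valence configurations: Ca⁺ [Ar]4s¹, P⁺ [Ne]3s²3p².
Approximate IE_2 values (kJ/mol): Na 4562, Ca 1145, P 1907.
Overall IE_2 order: Ca < P < Na.

Ca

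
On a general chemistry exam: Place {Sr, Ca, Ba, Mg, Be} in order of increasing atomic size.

Be, Mg, Ca, Sr, Ba

Be is in period 2, group 2; Mg is in period 3, group 2; Ca is in period 4, group 2; Sr is in period 5, group 2; Ba is in period 6, group 2.
Radius decreases left→right (rising Z_eff, same n) and increases top→bottom (higher n).
All are in group 2, so atomic radius increases down the group.
So from smallest to largest: Be < Mg < Ca < Sr < Ba.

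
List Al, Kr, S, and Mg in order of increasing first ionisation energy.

Mg is in period 3, group 2; Al is in period 3, group 13; S is in period 3, group 16; Kr is in period 4, group 18.
Removing the outermost electron gets harder across a period and easier down a group.
These span different periods and groups, so the two trends combine.
Mg > Al: this pair runs against the simple trend — see the exception note.
S > Mg: S lies to the right of Mg in period 3, so the across-period effect alone puts S higher.
Kr > S: the two effects oppose for this pair; the across-period effect wins (1351 vs 1000 kJ/mol).
Note the exception: Mg has a higher first ionization energy than Al, contrary to the simple trend — Al's single 3p electron is easier to remove than one from Mg's filled 3s².
For reference (kJ/mol): Mg 738, Al 578, S 1000, Kr 1351.
So from lowest to highest: Al < Mg < S < Kr.

Al < Mg < S < Kr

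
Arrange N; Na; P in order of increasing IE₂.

Consider each +1 ion: N⁺ still has 4 valence electrons; Na⁺ is the bare [Ne] core; P⁺ still has 4 valence electrons.
Core electrons are held far more tightly than valence electrons, so Na tops the IE_2 order.
Valence configurations: N⁺ [He]2s²2p², P⁺ [Ne]3s²3p².
The numbers (kJ/mol): N 2856, Na 4562, P 1907.
Putting it together, IE_2: P < N < Na.

P < N < Na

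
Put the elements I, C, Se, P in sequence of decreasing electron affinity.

Electron affinity generally becomes more exothermic across a period toward the halogens and less exothermic down a group.
These sit on a diagonal, where the across-period and down-group effects partly cancel.
C > P: period and group pull opposite ways; the down-group shift dominates (122 vs 72 kJ/mol).
Se > C: the two effects oppose for this pair; the across-period effect wins (195 vs 122 kJ/mol).
I > Se: the two effects oppose for this pair; the across-period effect wins (295 vs 195 kJ/mol).
Approximate values (kJ/mol): C 122, P 72, Se 195, I 295.
So from highest to lowest: I > Se > C > P.

I, Se, C, P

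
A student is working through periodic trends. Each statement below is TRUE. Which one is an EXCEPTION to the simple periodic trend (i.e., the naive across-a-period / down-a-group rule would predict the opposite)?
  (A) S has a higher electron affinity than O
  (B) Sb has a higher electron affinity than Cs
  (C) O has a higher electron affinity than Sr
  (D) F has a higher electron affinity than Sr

(A)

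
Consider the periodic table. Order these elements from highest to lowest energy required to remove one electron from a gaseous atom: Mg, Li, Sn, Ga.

Mg > Sn > Ga > Li

Across a period the outer electron is held more tightly (higher IE₁); down a group it sits in a higher shell, more shielded, and comes off more easily.
A diagonal step moves right (one effect) and down (the opposite effect) at once.
Ga > Li: the two effects oppose for this pair; the across-period effect wins (579 vs 520 kJ/mol).
Sn > Ga: the two effects oppose for this pair; the across-period effect wins (709 vs 579 kJ/mol).
Mg > Sn: period and group pull opposite ways; the down-group shift dominates (738 vs 709 kJ/mol).
Tabulated first ionization energy (kJ/mol): Li 520, Mg 738, Ga 579, Sn 709.
So from highest to lowest: Mg > Sn > Ga > Li.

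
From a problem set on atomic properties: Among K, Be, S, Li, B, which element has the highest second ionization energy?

Consider each +1 ion: K⁺ is the bare [Ar] core; Be⁺ still has 1 valence electron; S⁺ still has 5 valence electrons; Li⁺ is the bare [He] core; B⁺ still has 2 valence electrons.
Breaking into a closed-shell core is much more expensive than removing a leftover valence electron — K and Li have the largest IE_2 here.
Valence configurations: Be⁺ [He]2s¹, S⁺ [Ne]3s²3p³, B⁺ [He]2s².
The numbers (kJ/mol): K 3052, Be 1757, S 2252, Li 7298, B 2427.
Overall IE_2 order: Be < S < B < K < Li.

Li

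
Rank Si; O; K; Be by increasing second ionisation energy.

Si < Be < K < O

IE_2 is the cost of taking one more electron from the +1 cation: Si⁺ still has 3 valence electrons; O⁺ still has 5 valence electrons; K⁺ is the bare [Ar] core; Be⁺ still has 1 valence electron.
Usually core removal costs more than valence removal, but here the competition is close: a tightly held n=2 valence electron can cost more to remove than an n=3 core electron, so the actual values have to decide it.
Valence configurations: Si⁺ [Ne]3s²3p¹, O⁺ [He]2s²2p³, Be⁺ [He]2s¹.
Tabulated IE_2 (kJ/mol): Si 1577, O 3388, K 3052, Be 1757.
Overall IE_2 order: Si < Be < K < O.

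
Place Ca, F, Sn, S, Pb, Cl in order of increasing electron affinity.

Ca < Pb < Sn < S < F < Cl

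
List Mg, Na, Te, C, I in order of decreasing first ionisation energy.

C > I > Te > Mg > Na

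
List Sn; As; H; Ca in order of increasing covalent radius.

H < As < Sn < Ca

H is in period 1, group 1; Ca is in period 4, group 2; As is in period 4, group 15; Sn is in period 5, group 14.
Atomic radius shrinks across a period as nuclear charge pulls the same shell inward, and grows down a group as new shells are added.
Neither a single period nor a single group — weigh both effects.
As > H: the two effects oppose for this pair; the down-group effect wins (121 vs 32 pm).
Sn > As: relative to As, both the across-period and down-group shifts push Sn's atomic radius up.
Ca > Sn: period and group pull opposite ways; the across-period shift dominates (171 vs 140 pm).
Tabulated atomic radius (pm): H 32, Ca 171, As 121, Sn 140.
So from smallest to largest: H < As < Sn < Ca.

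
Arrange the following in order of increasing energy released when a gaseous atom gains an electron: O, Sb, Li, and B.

B < Li < Sb < O

Li is in period 2, group 1; B is in period 2, group 13; O is in period 2, group 16; Sb is in period 5, group 15.
Electron affinity generally becomes more exothermic across a period toward the halogens and less exothermic down a group.
Here both period and group differ, so the two effects have to be weighed against each other.
Li > B: this pair runs against the simple trend — see the exception note.
Sb > Li: the two effects oppose for this pair; the across-period effect wins (103 vs 60 kJ/mol).
O > Sb: relative to Sb, both the across-period and down-group shifts push O's electron affinity up.
Note the exception: Li has a higher electron affinity than B, contrary to the simple trend — B's ns²np¹ configuration gives only a small electron affinity — the sparsely filled np subshell binds an added electron weakly.
Tabulated electron affinity (kJ/mol): Li 60, B 27, O 141, Sb 103.
So from lowest to highest: B < Li < Sb < O.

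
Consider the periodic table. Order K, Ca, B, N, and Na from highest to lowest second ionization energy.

IE_2 is the cost of taking one more electron from the +1 cation: K⁺ is the bare [Ar] core; Ca⁺ still has 1 valence electron; B⁺ still has 2 valence electrons; N⁺ still has 4 valence electrons; Na⁺ is the bare [Ne] core.
Breaking into a closed-shell core is much more expensive than removing a leftover valence electron — K and Na have the largest IE_2 here.
Valence configurations: Ca⁺ [Ar]4s¹, B⁺ [He]2s², N⁺ [He]2s²2p².
Approximate IE_2 values (kJ/mol): K 3052, Ca 1145, B 2427, N 2856, Na 4562.
Overall IE_2 order: Ca < B < N < K < Na.

Na > K > N > B > Ca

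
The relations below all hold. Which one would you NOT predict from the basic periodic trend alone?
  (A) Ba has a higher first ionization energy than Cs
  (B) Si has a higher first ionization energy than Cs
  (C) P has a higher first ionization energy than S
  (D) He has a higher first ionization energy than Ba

The general trend: first ionization energy increases across a period and decreases down a group.
(A) Ba (period 6, group 2) vs Cs (period 6, group 1): the stated order agrees with the simple trend.
(B) Si (period 3, group 14) vs Cs (period 6, group 1): the stated order agrees with the simple trend.
(C) P (period 3, group 15) vs S (period 3, group 16): the stated order contradicts the simple trend.
(D) He (period 1, group 18) vs Ba (period 6, group 2): the stated order agrees with the simple trend.
The exception is (C): S (3p⁴) ionizes more easily than half-filled P (3p³) because the paired 3p electron in S is pushed out by e⁻–e⁻ repulsion.

(C)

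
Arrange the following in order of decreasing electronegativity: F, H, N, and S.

H is in period 1, group 1; N is in period 2, group 15; F is in period 2, group 17; S is in period 3, group 16.
Atoms toward the upper right of the periodic table pull bonding electrons most strongly.
These span different periods and groups, so the two trends combine.
S > H: period and group pull opposite ways; the across-period shift dominates (2.58 vs 2.20).
N > S: period and group pull opposite ways; the down-group shift dominates (3.04 vs 2.58).
F > N: both are in period 2; the period trend gives F the larger value.
Approximate values (Pauling): H 2.20, N 3.04, F 3.98, S 2.58.
So from highest to lowest: F > N > S > H.

F > N > S > H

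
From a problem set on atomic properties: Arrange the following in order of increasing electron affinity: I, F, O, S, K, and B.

B < K < O < S < I < F

B is in period 2, group 13; O is in period 2, group 16; F is in period 2, group 17; S is in period 3, group 16; K is in period 4, group 1; I is in period 5, group 17.
Adding an electron releases more energy for atoms nearer the top right (short of the noble gases).
Here both period and group differ, so the two effects have to be weighed against each other.
K > B: this pair runs against the simple trend — see the exception note.
O > K: relative to K, both the across-period and down-group shifts push O's electron affinity up.
S > O: this pair runs against the simple trend — see the exception note.
I > S: the two effects oppose for this pair; the across-period effect wins (295 vs 200 kJ/mol).
F > I: they share group 17; the group trend gives F the larger value.
Note the exception: K has a higher electron affinity than B, contrary to the simple trend — B's ns²np¹ configuration gives only a small electron affinity — the sparsely filled np subshell binds an added electron weakly.
Note the exception: S has a higher electron affinity than O, contrary to the simple trend — the compact 2p subshell of O repels the added electron more than S's larger 3p does.
For reference (kJ/mol): B 27, O 141, F 328, S 200, K 48, I 295.
So from lowest to highest: B < K < O < S < I < F.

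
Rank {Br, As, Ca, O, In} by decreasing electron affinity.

O is in period 2, group 16; Ca is in period 4, group 2; As is in period 4, group 15; Br is in period 4, group 17; In is in period 5, group 13.
Electron affinity generally becomes more exothermic across a period toward the halogens and less exothermic down a group.
Here both period and group differ, so the two effects have to be weighed against each other.
In > Ca: period and group pull opposite ways; the across-period shift dominates (29 vs 2 kJ/mol).
As > In: relative to In, both the across-period and down-group shifts push As's electron affinity up.
O > As: relative to As, both the across-period and down-group shifts push O's electron affinity up.
Br > O: the two effects oppose for this pair; the across-period effect wins (325 vs 141 kJ/mol).
Tabulated electron affinity (kJ/mol): O 141, Ca 2, As 78, Br 325, In 29.
So from highest to lowest: Br > O > As > In > Ca.

Br, O, As, In, Ca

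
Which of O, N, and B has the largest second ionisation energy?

O

Consider each +1 ion: O⁺ still has 5 valence electrons; N⁺ still has 4 valence electrons; B⁺ still has 2 valence electrons.
All are still removing valence electrons, so compare the +1 ions as you would atoms: IE_2 generally rises across a period (higher Z_eff) and falls down a group (larger shell), subject to the usual subshell exceptions.
Valence configurations: O⁺ [He]2s²2p³, N⁺ [He]2s²2p², B⁺ [He]2s².
Approximate IE_2 values (kJ/mol): O 3388, N 2856, B 2427.
Putting it together, IE_2: B < N < O.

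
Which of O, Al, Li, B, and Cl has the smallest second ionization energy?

Al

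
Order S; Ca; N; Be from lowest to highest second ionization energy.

Ca < Be < S < N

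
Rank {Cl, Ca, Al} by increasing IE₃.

After 2 electrons have been removed, what remains? Cl²⁺ still has 5 valence electrons; Ca²⁺ is the bare [Ar] core; Al²⁺ still has 1 valence electron.
Breaking into a closed-shell core is much more expensive than removing a leftover valence electron — Ca has the largest IE_3 here.
Valence configurations: Cl²⁺ [Ne]3s²3p³, Al²⁺ [Ne]3s¹.
Tabulated IE_3 (kJ/mol): Cl 3822, Ca 4912, Al 2745.
Hence IE_3: Al < Cl < Ca.

Al < Cl < Ca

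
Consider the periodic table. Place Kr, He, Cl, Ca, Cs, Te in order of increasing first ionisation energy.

Across a period the outer electron is held more tightly (higher IE₁); down a group it sits in a higher shell, more shielded, and comes off more easily.
Neither a single period nor a single group — weigh both effects.
Ca > Cs: relative to Cs, both the across-period and down-group shifts push Ca's first ionization energy up.
Te > Ca: the two effects oppose for this pair; the across-period effect wins (869 vs 590 kJ/mol).
Cl > Te: relative to Te, both the across-period and down-group shifts push Cl's first ionization energy up.
Kr > Cl: period and group pull opposite ways; the across-period shift dominates (1351 vs 1251 kJ/mol).
He > Kr: He sits above Kr in group 18, so the down-group effect alone puts He higher.
Tabulated first ionization energy (kJ/mol): He 2372, Cl 1251, Ca 590, Kr 1351, Te 869, Cs 376.
So from lowest to highest: Cs < Ca < Te < Cl < Kr < He.

Cs < Ca < Te < Cl < Kr < He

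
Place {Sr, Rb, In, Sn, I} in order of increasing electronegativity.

Rb < Sr < In < Sn < I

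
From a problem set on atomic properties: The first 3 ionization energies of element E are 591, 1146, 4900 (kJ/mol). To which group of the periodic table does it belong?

Group 2

Look for the largest jump between consecutive ionization energies: IE3/IE2 ≈ 4.3, far larger than any earlier ratio.
That jump marks the point where a core electron is being removed. So the atom has 2 valence electrons.
A main-group element with 2 valence electrons is in group 2.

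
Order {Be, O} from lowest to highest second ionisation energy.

After 1 electron has been removed, what remains? Be⁺ still has 1 valence electron; O⁺ still has 5 valence electrons.
All are still removing valence electrons, so compare the +1 ions as you would atoms: IE_2 generally rises across a period (higher Z_eff) and falls down a group (larger shell), subject to the usual subshell exceptions.
Valence configurations: Be⁺ [He]2s¹, O⁺ [He]2s²2p³.
The numbers (kJ/mol): Be 1757, O 3388.
Putting it together, IE_2: Be < O.

Be, O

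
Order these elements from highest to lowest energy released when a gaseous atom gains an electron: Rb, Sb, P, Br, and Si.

Br > Si > Sb > P > Rb

Si is in period 3, group 14; P is in period 3, group 15; Br is in period 4, group 17; Rb is in period 5, group 1; Sb is in period 5, group 15.
Atoms with high Z_eff and room in the valence shell (especially the halogens) have the most exothermic electron affinities.
Here both period and group differ, so the two effects have to be weighed against each other.
P > Rb: both effects reinforce here, so P is clearly the higher of the two.
Sb > P: this pair runs against the simple trend — see the exception note.
Si > Sb: the two effects oppose for this pair; the down-group effect wins (134 vs 103 kJ/mol).
Br > Si: period and group pull opposite ways; the across-period shift dominates (325 vs 134 kJ/mol).
Note the exception: Sb has a higher electron affinity than P, contrary to the simple trend — both are half-filled np³, but the pairing/repulsion penalty for the added electron shrinks as the p orbitals become larger and more diffuse down the group, and for Sb that outweighs the weaker nuclear attraction.
Note the exception: Si has a higher electron affinity than P, contrary to the simple trend — adding an electron to P's half-filled 3p³ is unfavourable, so Si (3p²) has the more exothermic EA.
For reference (kJ/mol): Si 134, P 72, Br 325, Rb 47, Sb 103.
So from highest to lowest: Br > Si > Sb > P > Rb.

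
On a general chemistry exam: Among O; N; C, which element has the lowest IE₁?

C is in period 2, group 14; N is in period 2, group 15; O is in period 2, group 16.
Removing the outermost electron gets harder across a period and easier down a group.
All lie in period 2; the across-period trend (first ionization energy increases left to right) applies, with the exception below.
Note the exception: N has a higher first ionization energy than O, contrary to the simple trend — pairing an electron in O's 2p⁴ costs repulsion energy, so O ionizes more easily than half-filled N (2p³).
Tabulated first ionization energy (kJ/mol): C 1086, N 1402, O 1314.
The lowest IE₁ among these belongs to C.

C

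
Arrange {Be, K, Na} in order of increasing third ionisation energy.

Consider each +2 ion: Be²⁺ is the bare [He] core; K²⁺ is already 1 electron into the core; Na²⁺ is already 1 electron into the core.
All of these are removing an electron from a noble-gas core or deeper; the smaller core (lower principal quantum number) is held far more tightly, and within a period the higher nuclear charge binds the same core more tightly.
The numbers (kJ/mol): Be 14849, K 4420, Na 6910.
Putting it together, IE_3: K < Na < Be.

K < Na < Be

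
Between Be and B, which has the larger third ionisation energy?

IE_3 is the cost of taking one more electron from the +2 cation: Be²⁺ is the bare [He] core; B²⁺ still has 1 valence electron.
Breaking into a closed-shell core is much more expensive than removing a leftover valence electron — Be has the largest IE_3 here.
The numbers (kJ/mol): Be 14849, B 3660.
Hence IE_3: B < Be.

Be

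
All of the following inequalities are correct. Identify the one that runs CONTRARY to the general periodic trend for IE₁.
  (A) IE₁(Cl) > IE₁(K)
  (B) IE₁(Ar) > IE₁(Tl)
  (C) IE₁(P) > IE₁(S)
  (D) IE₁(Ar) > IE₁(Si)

(C)

The general trend: IE₁ increases across a period and decreases down a group.
(A) Cl (period 3, group 17) vs K (period 4, group 1): the stated order agrees with the simple trend.
(B) Ar (period 3, group 18) vs Tl (period 6, group 13): the stated order agrees with the simple trend.
(C) P (period 3, group 15) vs S (period 3, group 16): the stated order contradicts the simple trend.
(D) Ar (period 3, group 18) vs Si (period 3, group 14): the stated order agrees with the simple trend.
The exception is (C): S (3p⁴) ionizes more easily than half-filled P (3p³) because the paired 3p electron in S is pushed out by e⁻–e⁻ repulsion.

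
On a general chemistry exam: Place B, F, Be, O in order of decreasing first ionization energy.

F > O > Be > B

Be is in period 2, group 2; B is in period 2, group 13; O is in period 2, group 16; F is in period 2, group 17.
First ionization energy rises across a period (greater Z_eff holds electrons more tightly) and falls down a group (valence electrons are farther from the nucleus).
All lie in period 2; the across-period trend (first ionization energy increases left to right) applies, with the exception below.
Note the exception: Be has a higher first ionization energy than B, contrary to the simple trend — removing B's lone 2p electron is easier than breaking Be's filled 2s².
Approximate values (kJ/mol): Be 900, B 801, O 1314, F 1681.
So from highest to lowest: F > O > Be > B.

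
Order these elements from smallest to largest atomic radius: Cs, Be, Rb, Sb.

Moving right in a period, electrons are added to the same shell under a stronger nuclear pull, so atoms get smaller; moving down, a new shell is opened and atoms get larger.
Here both period and group differ, so the two effects have to be weighed against each other.
Sb > Be: period and group pull opposite ways; the down-group shift dominates (140 vs 102 pm).
Rb > Sb: both are in period 5; the period trend gives Rb the larger value.
Cs > Rb: Cs sits below Rb in group 1, so the down-group effect alone puts Cs larger.
Approximate values (pm): Be 102, Rb 210, Sb 140, Cs 232.
So from smallest to largest: Be < Sb < Rb < Cs.

Be < Sb < Rb < Cs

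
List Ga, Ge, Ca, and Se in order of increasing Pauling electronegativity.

Ca, Ga, Ge, Se

Atoms toward the upper right of the periodic table pull bonding electrons most strongly.
All lie in period 4, so electronegativity increases left to right.
So from lowest to highest: Ca < Ga < Ge < Se.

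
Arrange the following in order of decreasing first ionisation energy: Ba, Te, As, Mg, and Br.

Br > As > Te > Mg > Ba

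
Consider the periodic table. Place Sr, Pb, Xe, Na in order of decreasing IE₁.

Xe > Pb > Sr > Na

Na is in period 3, group 1; Sr is in period 5, group 2; Xe is in period 5, group 18; Pb is in period 6, group 14.
First ionization energy rises across a period (greater Z_eff holds electrons more tightly) and falls down a group (valence electrons are farther from the nucleus).
These span different periods and groups, so the two trends combine.
Sr > Na: the two effects oppose for this pair; the across-period effect wins (550 vs 496 kJ/mol).
Pb > Sr: period and group pull opposite ways; the across-period shift dominates (716 vs 550 kJ/mol).
Xe > Pb: both effects reinforce here, so Xe is clearly the higher of the two.
Tabulated first ionization energy (kJ/mol): Na 496, Sr 550, Xe 1170, Pb 716.
So from highest to lowest: Xe > Pb > Sr > Na.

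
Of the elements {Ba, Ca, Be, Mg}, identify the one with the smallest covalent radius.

Be is in period 2, group 2; Mg is in period 3, group 2; Ca is in period 4, group 2; Ba is in period 6, group 2.
Moving right in a period, electrons are added to the same shell under a stronger nuclear pull, so atoms get smaller; moving down, a new shell is opened and atoms get larger.
All are in group 2, so atomic radius increases down the group.
The smallest covalent radius among these belongs to Be.

Be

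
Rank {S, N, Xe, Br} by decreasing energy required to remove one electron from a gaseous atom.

N, Xe, Br, S

N is in period 2, group 15; S is in period 3, group 16; Br is in period 4, group 17; Xe is in period 5, group 18.
Across a period the outer electron is held more tightly (higher IE₁); down a group it sits in a higher shell, more shielded, and comes off more easily.
These sit on a diagonal, where the across-period and down-group effects partly cancel.
Br > S: period and group pull opposite ways; the across-period shift dominates (1140 vs 1000 kJ/mol).
Xe > Br: period and group pull opposite ways; the across-period shift dominates (1170 vs 1140 kJ/mol).
N > Xe: the two effects oppose for this pair; the down-group effect wins (1402 vs 1170 kJ/mol).
Approximate values (kJ/mol): N 1402, S 1000, Br 1140, Xe 1170.
So from highest to lowest: N > Xe > Br > S.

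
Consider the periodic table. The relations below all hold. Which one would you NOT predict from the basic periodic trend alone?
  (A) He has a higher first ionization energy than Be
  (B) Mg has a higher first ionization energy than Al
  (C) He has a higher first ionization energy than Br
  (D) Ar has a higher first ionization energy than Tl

(B)

The general trend: first ionization energy increases across a period and decreases down a group.
(A) He (period 1, group 18) vs Be (period 2, group 2): the stated order agrees with the simple trend.
(B) Mg (period 3, group 2) vs Al (period 3, group 13): the stated order contradicts the simple trend.
(C) He (period 1, group 18) vs Br (period 4, group 17): the stated order agrees with the simple trend.
(D) Ar (period 3, group 18) vs Tl (period 6, group 13): the stated order agrees with the simple trend.
The exception is (B): Al's single 3p electron is easier to remove than one from Mg's filled 3s².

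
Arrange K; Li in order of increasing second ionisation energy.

K < Li

After 1 electron has been removed, what remains? K⁺ is the bare [Ar] core; Li⁺ is the bare [He] core.
All of these are removing an electron from a noble-gas core or deeper; the smaller core (lower principal quantum number) is held far more tightly, and within a period the higher nuclear charge binds the same core more tightly.
The numbers (kJ/mol): K 3052, Li 7298.
Overall IE_2 order: K < Li.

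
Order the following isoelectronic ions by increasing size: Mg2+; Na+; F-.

Mg2+, Na+, F-

All of these have 10 electrons, so size is governed by nuclear charge alone: the more protons, the stronger the pull on the same electron cloud, and the smaller the ion.
Nuclear charges: Mg2+ (Z=12), Na+ (Z=11), F- (Z=9).
Smallest to largest: Mg2+ < Na+ < F-.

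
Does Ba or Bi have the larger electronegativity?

Bi

Ba is in period 6, group 2; Bi is in period 6, group 15.
EN rises left→right (higher Z_eff, smaller atoms) and falls top→bottom (larger, more shielded atoms).
All lie in period 6, so electronegativity increases left to right.
So Bi has the larger electronegativity (Bi > Ba).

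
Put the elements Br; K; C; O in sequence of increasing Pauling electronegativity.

K < C < Br < O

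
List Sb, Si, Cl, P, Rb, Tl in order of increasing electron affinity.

Si is in period 3, group 14; P is in period 3, group 15; Cl is in period 3, group 17; Rb is in period 5, group 1; Sb is in period 5, group 15; Tl is in period 6, group 13.
Electron affinity generally becomes more exothermic across a period toward the halogens and less exothermic down a group.
Neither a single period nor a single group — weigh both effects.
Rb > Tl: period and group pull opposite ways; the down-group shift dominates (47 vs 19 kJ/mol).
P > Rb: relative to Rb, both the across-period and down-group shifts push P's electron affinity up.
Sb > P: this pair runs against the simple trend — see the exception note.
Si > Sb: the two effects oppose for this pair; the down-group effect wins (134 vs 103 kJ/mol).
Cl > Si: Cl lies to the right of Si in period 3, so the across-period effect alone puts Cl higher.
Note the exception: Sb has a higher electron affinity than P, contrary to the simple trend — both are half-filled np³, but the pairing/repulsion penalty for the added electron shrinks as the p orbitals become larger and more diffuse down the group, and for Sb that outweighs the weaker nuclear attraction.
Note the exception: Si has a higher electron affinity than P, contrary to the simple trend — adding an electron to P's half-filled 3p³ is unfavourable, so Si (3p²) has the more exothermic EA.
Approximate values (kJ/mol): Si 134, P 72, Cl 349, Rb 47, Sb 103, Tl 19.
So from lowest to highest: Tl < Rb < P < Sb < Si < Cl.

Tl < Rb < P < Sb < Si < Cl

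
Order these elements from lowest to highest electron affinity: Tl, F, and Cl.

Tl < F < Cl

F is in period 2, group 17; Cl is in period 3, group 17; Tl is in period 6, group 13.
EA tends to increase across a period and decrease down a group, though the pattern is less regular than for IE or radius.
Here both period and group differ, so the two effects have to be weighed against each other.
F > Tl: relative to Tl, both the across-period and down-group shifts push F's electron affinity up.
Cl > F: this pair runs against the simple trend — see the exception note.
Note the exception: Cl has a higher electron affinity than F, contrary to the simple trend — F's small 2p subshell makes the incoming electron feel strong e⁻–e⁻ repulsion, so Cl actually releases more energy on gaining an electron.
Tabulated electron affinity (kJ/mol): F 328, Cl 349, Tl 19.
So from lowest to highest: Tl < F < Cl.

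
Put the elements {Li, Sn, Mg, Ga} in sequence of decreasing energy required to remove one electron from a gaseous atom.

Mg, Sn, Ga, Li

Li is in period 2, group 1; Mg is in period 3, group 2; Ga is in period 4, group 13; Sn is in period 5, group 14.
Across a period the outer electron is held more tightly (higher IE₁); down a group it sits in a higher shell, more shielded, and comes off more easily.
A diagonal step moves right (one effect) and down (the opposite effect) at once.
Ga > Li: period and group pull opposite ways; the across-period shift dominates (579 vs 520 kJ/mol).
Sn > Ga: the two effects oppose for this pair; the across-period effect wins (709 vs 579 kJ/mol).
Mg > Sn: period and group pull opposite ways; the down-group shift dominates (738 vs 709 kJ/mol).
Approximate values (kJ/mol): Li 520, Mg 738, Ga 579, Sn 709.
So from highest to lowest: Mg > Sn > Ga > Li.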